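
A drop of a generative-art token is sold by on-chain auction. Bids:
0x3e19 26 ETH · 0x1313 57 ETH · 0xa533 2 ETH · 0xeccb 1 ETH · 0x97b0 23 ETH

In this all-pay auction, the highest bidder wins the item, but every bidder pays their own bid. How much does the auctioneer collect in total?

Total revenue: 109 ETH

Bids ranked: 57 (0x1313) > 26 (0x3e19) > 23 (0x97b0) > 2 (0xa533) > 1 (0xeccb)
Every bidder forfeits their bid regardless of winning.
Revenue = 26 + 57 + 2 + 1 + 23 = 109 ETH.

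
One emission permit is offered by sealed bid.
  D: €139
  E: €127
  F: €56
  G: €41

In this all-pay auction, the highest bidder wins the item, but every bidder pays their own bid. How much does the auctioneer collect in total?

Sorting bids: 139 (D) > 127 (E) > 56 (F) > 41 (G)
D wins with the top bid; all bids are sunk regardless.
Every bidder forfeits their bid regardless of winning.
Revenue = 139 + 127 + 56 + 41 = €363.

Total revenue: €363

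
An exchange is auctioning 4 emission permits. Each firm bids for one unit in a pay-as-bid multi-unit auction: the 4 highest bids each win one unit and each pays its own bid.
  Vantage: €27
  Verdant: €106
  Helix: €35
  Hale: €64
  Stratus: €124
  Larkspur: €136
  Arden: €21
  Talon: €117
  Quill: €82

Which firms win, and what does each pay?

Sorting: 136 (Larkspur), 124 (Stratus), 117 (Talon), 106 (Verdant), 82 (Quill), 64 (Hale), …
Top 4: Larkspur, Stratus, Talon, Verdant.
Each winner pays its own bid: Larkspur €136, Stratus €124, Talon €117, Verdant €106.

Larkspur €136, Stratus €124, Talon €117, Verdant €106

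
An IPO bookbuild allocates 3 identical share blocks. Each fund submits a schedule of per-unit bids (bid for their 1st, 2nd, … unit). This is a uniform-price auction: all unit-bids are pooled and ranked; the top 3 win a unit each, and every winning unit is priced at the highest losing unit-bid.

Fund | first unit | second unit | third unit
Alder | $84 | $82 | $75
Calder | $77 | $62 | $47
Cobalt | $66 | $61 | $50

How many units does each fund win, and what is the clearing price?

Alder 2, Calder 1; clearing price $75

Merging the schedules and taking the best 3: 84 (Alder-1), 82 (Alder-2), 77 (Calder-1)
Highest rejected unit-bid = $75.
Allocation: Alder 2, Calder 1.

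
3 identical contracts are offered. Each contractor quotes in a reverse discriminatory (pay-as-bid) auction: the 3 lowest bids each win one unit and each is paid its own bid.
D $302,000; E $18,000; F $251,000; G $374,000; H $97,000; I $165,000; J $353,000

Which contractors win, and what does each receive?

Sorting: 18,000 (E), 97,000 (H), 165,000 (I), 251,000 (F), 302,000 (D), …
The 3 lowest are E, H, I.
Each winner is paid its own bid: E $18,000, H $97,000, I $165,000.

E $18,000, H $97,000, I $165,000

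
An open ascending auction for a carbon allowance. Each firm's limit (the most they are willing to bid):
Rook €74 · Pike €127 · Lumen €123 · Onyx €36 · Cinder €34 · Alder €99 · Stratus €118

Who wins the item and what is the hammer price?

Limits ranked: 127 (Pike) > 123 (Lumen) > 118 (Stratus) > 99 (Alder) > 74 (Rook) > 36 (Onyx) > …
Lumen is the last rival to drop out, at €123; Pike remains and wins at that price.

Pike wins at €123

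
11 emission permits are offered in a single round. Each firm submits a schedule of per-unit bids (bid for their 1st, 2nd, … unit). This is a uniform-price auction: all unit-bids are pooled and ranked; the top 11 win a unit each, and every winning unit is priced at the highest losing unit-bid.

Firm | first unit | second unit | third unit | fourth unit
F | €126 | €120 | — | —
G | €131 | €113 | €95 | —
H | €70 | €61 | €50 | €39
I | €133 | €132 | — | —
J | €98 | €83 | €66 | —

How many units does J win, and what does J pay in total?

Merging the schedules and taking the best 11: 133 (I-1), 132 (I-2), 131 (G-1), 126 (F-1), 120 (F-2), 113 (G-2), 98 (J-1), 95 (G-3), 83 (J-2), 70 (H-1), 66 (J-3)
First bid not allocated: €61.
J wins 3 unit(s) at €61 each.

J: 3 units, pays €183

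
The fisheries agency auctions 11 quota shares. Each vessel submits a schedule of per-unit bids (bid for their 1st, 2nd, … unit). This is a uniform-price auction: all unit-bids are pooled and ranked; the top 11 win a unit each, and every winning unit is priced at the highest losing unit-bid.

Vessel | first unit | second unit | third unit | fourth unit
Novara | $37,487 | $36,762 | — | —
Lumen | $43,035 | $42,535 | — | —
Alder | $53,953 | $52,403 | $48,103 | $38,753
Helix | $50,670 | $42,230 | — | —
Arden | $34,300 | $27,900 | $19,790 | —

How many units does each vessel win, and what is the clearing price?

Alder 4, Arden 1, Helix 2, Lumen 2, Novara 2; clearing price $27,900

All unit-bids, highest first — top 11: 53,953 (Alder-1), 52,403 (Alder-2), 50,670 (Helix-1), 48,103 (Alder-3), 43,035 (Lumen-1), 42,535 (Lumen-2), 42,230 (Helix-2), 38,753 (Alder-4), 37,487 (Novara-1), 36,762 (Novara-2), 34,300 (Arden-1)
Highest rejected unit-bid = $27,900.
Allocation: Alder 4, Arden 1, Helix 2, Lumen 2, Novara 2.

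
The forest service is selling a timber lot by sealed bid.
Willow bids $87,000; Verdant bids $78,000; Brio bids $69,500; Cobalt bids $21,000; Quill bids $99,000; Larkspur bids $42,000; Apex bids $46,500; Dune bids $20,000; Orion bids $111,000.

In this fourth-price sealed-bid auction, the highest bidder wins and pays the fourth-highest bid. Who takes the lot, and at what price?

Bids in order: 111,000 (Orion) > 99,000 (Quill) > 87,000 (Willow) > 78,000 (Verdant) > 69,500 (Brio) > 46,500 (Apex) > …
Orion is highest; pays the fourth-highest bid, $78,000.

Orion pays $78,000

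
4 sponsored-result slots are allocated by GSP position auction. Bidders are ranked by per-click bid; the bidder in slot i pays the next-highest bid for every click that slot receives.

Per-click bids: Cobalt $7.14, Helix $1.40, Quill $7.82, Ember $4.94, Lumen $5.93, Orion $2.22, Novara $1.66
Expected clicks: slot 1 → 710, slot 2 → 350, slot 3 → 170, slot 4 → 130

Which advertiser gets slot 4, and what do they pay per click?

Per-click bids in order: $7.82 (Quill) > $7.14 (Cobalt) > $5.93 (Lumen) > $4.94 (Ember) > $2.22 (Orion) > …
Slot 4 goes to the fourth-ranked bidder, Ember, who pays the next bid down: $2.22/click.

Ember; $2.22 per click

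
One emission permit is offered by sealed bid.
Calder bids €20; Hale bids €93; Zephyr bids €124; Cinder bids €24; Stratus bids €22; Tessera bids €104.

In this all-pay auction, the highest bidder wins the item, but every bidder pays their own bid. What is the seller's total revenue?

Sorting bids: 124 (Zephyr) > 104 (Tessera) > 93 (Hale) > 24 (Cinder) > 22 (Stratus) > 20 (Calder)
Every bidder forfeits their bid regardless of winning.
Revenue = 20 + 93 + 124 + 24 + 22 + 104 = €387.

Total revenue: €387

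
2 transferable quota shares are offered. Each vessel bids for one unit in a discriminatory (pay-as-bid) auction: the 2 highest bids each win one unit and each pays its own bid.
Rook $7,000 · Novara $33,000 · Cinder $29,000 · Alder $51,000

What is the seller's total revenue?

Total revenue: $84,000

Ordering the bids: 51,000 (Alder), 33,000 (Novara), 29,000 (Cinder), 7,000 (Rook)
The 2 highest are Alder, Novara.
Total revenue = 51,000 + 33,000 = $84,000.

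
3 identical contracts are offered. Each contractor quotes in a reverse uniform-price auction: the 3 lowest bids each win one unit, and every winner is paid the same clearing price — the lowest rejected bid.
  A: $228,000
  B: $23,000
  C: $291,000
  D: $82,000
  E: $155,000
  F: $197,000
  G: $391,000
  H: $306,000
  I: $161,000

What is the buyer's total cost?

Bids ranked low→high: 23,000 (B), 82,000 (D), 155,000 (E), 161,000 (I), 197,000 (F), …
Lowest 3: B, D, E.
Clearing price = lowest rejected bid = $161,000.
Total cost = 3 × $161,000 = $483,000.

Total cost: $483,000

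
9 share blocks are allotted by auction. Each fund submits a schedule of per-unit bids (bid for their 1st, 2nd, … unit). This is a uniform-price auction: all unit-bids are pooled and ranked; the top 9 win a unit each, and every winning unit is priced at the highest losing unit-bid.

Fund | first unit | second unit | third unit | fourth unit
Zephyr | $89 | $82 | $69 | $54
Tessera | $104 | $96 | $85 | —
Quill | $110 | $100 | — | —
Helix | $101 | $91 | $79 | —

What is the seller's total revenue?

All unit-bids, highest first — top 9: 110 (Quill-1), 104 (Tessera-1), 101 (Helix-1), 100 (Quill-2), 96 (Tessera-2), 91 (Helix-2), 89 (Zephyr-1), 85 (Tessera-3), 82 (Zephyr-2)
The (k+1)-th unit-bid is $79.
Allocation: Helix 2, Quill 2, Tessera 3, Zephyr 2. Every unit priced at $79.
Revenue = 9 × 79 = $711.

Total revenue: $711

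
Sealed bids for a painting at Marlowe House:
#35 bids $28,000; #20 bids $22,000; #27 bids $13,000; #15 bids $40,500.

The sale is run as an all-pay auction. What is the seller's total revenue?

Bids ranked: 40,500 (#15) > 28,000 (#35) > 22,000 (#20) > 13,000 (#27)
Every bidder forfeits their bid regardless of winning.
Revenue = 28,000 + 22,000 + 13,000 + 40,500 = $103,500.

Total revenue: $103,500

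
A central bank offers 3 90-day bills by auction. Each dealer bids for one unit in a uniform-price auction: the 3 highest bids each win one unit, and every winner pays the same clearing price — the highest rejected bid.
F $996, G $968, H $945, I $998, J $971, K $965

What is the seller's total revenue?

Total revenue: $2,904

Bids ranked high→low: 998 (I), 996 (F), 971 (J), 968 (G), 965 (K), …
Top 3: I, F, J.
Highest unsuccessful bid: $968 → clearing price.
Total revenue = 3 × $968 = $2,904.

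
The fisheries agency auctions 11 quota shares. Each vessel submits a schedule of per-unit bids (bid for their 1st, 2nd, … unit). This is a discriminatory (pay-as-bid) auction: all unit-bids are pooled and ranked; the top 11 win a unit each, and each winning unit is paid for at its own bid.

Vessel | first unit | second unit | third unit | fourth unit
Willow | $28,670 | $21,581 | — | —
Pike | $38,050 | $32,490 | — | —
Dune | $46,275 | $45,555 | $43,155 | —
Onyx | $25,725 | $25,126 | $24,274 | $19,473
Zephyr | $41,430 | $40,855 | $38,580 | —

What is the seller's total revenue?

Total revenue: $405,911

All unit-bids, highest first — top 11: 46,275 (Dune-1), 45,555 (Dune-2), 43,155 (Dune-3), 41,430 (Zephyr-1), 40,855 (Zephyr-2), 38,580 (Zephyr-3), 38,050 (Pike-1), 32,490 (Pike-2), 28,670 (Willow-1), 25,725 (Onyx-1), 25,126 (Onyx-2)
Next rejected bid: $24,274 (not a price — pay-as-bid).
Each winning unit pays its own bid.
Revenue = 46,275 + 45,555 + 43,155 + 41,430 + 40,855 + 38,580 + 38,050 + 32,490 + 28,670 + 25,725 + 25,126 = $405,911.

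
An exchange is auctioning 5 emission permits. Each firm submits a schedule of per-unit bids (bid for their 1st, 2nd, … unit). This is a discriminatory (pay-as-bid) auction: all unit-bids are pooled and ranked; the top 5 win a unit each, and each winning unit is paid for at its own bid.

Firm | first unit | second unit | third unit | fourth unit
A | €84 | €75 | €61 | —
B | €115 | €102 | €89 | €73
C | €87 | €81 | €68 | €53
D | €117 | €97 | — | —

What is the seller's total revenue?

Total revenue: €520

All unit-bids, highest first — top 5: 117 (D-1), 115 (B-1), 102 (B-2), 97 (D-2), 89 (B-3)
Next rejected bid: €87 (not a price — pay-as-bid).
Each winning unit pays its own bid.
Revenue = 117 + 115 + 102 + 97 + 89 = €520.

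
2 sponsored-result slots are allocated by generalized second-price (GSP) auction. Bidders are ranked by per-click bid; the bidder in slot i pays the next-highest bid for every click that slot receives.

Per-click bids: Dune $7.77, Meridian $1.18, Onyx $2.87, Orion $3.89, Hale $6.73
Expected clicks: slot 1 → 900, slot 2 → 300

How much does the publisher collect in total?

Total revenue: $7224.00

Per-click bids in order: $7.77 (Dune) > $6.73 (Hale) > $3.89 (Orion) > …
Slot 1: Dune pays $6.73 × 900 = $6057.00
Slot 2: Hale pays $3.89 × 300 = $1167.00
Total = $7224.00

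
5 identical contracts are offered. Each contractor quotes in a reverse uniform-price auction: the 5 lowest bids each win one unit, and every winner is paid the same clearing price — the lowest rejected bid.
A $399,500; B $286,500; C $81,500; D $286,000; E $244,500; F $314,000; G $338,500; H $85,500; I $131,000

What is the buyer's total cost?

Total cost: $1,432,500

Ordering the bids: 81,500 (C), 85,500 (H), 131,000 (I), 244,500 (E), 286,000 (D), 286,500 (B), 314,000 (F), …
The 5 lowest are C, H, I, E, D.
Clearing price = lowest rejected bid = $286,500.
Total cost = 5 × $286,500 = $1,432,500.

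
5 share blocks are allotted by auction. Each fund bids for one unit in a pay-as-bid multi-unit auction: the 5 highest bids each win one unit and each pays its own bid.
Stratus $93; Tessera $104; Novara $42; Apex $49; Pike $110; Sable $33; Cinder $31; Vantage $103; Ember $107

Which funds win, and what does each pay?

Pike $110, Ember $107, Tessera $104, Vantage $103, Stratus $93

Bids ranked high→low: 110 (Pike), 107 (Ember), 104 (Tessera), 103 (Vantage), 93 (Stratus), 49 (Apex), 42 (Novara), …
The 5 highest are Pike, Ember, Tessera, Vantage, Stratus.
Each winner pays its own bid: Pike $110, Ember $107, Tessera $104, Vantage $103, Stratus $93.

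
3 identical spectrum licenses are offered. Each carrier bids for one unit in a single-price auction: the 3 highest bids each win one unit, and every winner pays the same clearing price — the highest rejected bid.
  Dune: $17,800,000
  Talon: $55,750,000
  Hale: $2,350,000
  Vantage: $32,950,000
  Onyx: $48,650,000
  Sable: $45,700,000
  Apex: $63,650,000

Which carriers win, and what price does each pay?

Bids ranked high→low: 63,650,000 (Apex), 55,750,000 (Talon), 48,650,000 (Onyx), 45,700,000 (Sable), 32,950,000 (Vantage), …
The 3 highest are Apex, Talon, Onyx.
Clearing price = highest rejected bid = $45,700,000.

Apex, Talon, Onyx; each pays $45,700,000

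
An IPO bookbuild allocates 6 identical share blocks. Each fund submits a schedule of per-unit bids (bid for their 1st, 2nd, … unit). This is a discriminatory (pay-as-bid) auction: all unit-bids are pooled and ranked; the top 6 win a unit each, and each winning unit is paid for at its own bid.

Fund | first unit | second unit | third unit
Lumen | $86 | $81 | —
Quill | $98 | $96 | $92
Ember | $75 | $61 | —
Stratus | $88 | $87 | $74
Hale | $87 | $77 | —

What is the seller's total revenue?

All unit-bids, highest first — top 6: 98 (Quill-1), 96 (Quill-2), 92 (Quill-3), 88 (Stratus-1), 87 (Stratus-2), 87 (Hale-1)
Next rejected bid: $86 (not a price — pay-as-bid).
Each winning unit pays its own bid.
Revenue = 98 + 96 + 92 + 88 + 87 + 87 = $548.

Total revenue: $548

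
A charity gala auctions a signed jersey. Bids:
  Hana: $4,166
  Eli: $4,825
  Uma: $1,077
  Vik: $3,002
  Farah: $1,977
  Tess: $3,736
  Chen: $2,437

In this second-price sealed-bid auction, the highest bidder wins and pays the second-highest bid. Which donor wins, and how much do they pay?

Bids ranked: 4,825 (Eli) > 4,166 (Hana) > 3,736 (Tess) > 3,002 (Vik) > 2,437 (Chen) > 1,977 (Farah) > …
Eli wins with the highest bid; price is set by the runner-up at $4,166.

Eli pays $4,166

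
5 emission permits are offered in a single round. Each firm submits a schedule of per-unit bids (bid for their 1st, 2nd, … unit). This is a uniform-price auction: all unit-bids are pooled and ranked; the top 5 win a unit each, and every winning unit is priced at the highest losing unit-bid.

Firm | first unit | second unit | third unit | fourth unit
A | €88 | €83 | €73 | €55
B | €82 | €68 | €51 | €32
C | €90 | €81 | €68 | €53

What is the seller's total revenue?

Total revenue: €365

All unit-bids, highest first — top 5: 90 (C-1), 88 (A-1), 83 (A-2), 82 (B-1), 81 (C-2)
The (k+1)-th unit-bid is €73.
Allocation: A 2, B 1, C 2. Every unit priced at €73.
Revenue = 5 × 73 = €365.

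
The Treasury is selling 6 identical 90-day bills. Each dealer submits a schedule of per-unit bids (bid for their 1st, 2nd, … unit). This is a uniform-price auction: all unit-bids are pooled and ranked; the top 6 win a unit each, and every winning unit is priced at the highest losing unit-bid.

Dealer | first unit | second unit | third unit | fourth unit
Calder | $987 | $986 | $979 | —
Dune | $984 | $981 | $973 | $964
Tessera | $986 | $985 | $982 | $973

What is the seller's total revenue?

Merging the schedules and taking the best 6: 987 (Calder-1), 986 (Calder-2), 986 (Tessera-1), 985 (Tessera-2), 984 (Dune-1), 982 (Tessera-3)
The (k+1)-th unit-bid is $981.
Allocation: Calder 2, Dune 1, Tessera 3. Every unit priced at $981.
Revenue = 6 × 981 = $5,886.

Total revenue: $5,886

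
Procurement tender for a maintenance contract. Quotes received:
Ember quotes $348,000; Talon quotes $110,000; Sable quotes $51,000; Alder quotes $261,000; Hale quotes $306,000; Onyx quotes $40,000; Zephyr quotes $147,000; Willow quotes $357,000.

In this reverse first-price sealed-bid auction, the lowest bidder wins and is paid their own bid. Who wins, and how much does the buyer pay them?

Sorting bids: 40,000 (Onyx) < 51,000 (Sable) < 110,000 (Talon) < 147,000 (Zephyr) < 261,000 (Alder) < 306,000 (Hale) < …
First-price: Onyx is paid what they bid, $40,000.

Onyx is paid $40,000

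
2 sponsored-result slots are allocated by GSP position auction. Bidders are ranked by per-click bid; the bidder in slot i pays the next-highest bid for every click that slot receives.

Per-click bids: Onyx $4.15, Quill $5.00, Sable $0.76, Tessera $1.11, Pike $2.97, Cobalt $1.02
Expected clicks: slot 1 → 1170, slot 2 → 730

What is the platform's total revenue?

Total revenue: $7023.60

Sorting advertisers: $5.00 (Quill) > $4.15 (Onyx) > $2.97 (Pike) > …
Slot 1: Quill pays $4.15 × 1170 = $4855.50
Slot 2: Onyx pays $2.97 × 730 = $2168.10
Total = $7023.60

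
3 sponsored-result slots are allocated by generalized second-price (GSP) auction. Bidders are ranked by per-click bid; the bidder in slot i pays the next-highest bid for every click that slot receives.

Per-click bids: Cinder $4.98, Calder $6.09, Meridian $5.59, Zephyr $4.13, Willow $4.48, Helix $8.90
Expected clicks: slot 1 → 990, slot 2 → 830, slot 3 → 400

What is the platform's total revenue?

Total revenue: $12660.80

Sorting advertisers: $8.90 (Helix) > $6.09 (Calder) > $5.59 (Meridian) > $4.98 (Cinder) > …
Slot 1: Helix pays $6.09 × 990 = $6029.10
Slot 2: Calder pays $5.59 × 830 = $4639.70
Slot 3: Meridian pays $4.98 × 400 = $1992.00
Total = $12660.80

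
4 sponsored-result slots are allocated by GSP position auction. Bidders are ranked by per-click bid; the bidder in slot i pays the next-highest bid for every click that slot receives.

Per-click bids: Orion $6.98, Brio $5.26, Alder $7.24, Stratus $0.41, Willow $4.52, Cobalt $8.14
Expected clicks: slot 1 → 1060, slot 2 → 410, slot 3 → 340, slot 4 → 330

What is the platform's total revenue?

Total revenue: $13816.20

Ranked by bid: $8.14 (Cobalt) > $7.24 (Alder) > $6.98 (Orion) > $5.26 (Brio) > $4.52 (Willow) > …
Slot 1: Cobalt pays $7.24 × 1060 = $7674.40
Slot 2: Alder pays $6.98 × 410 = $2861.80
Slot 3: Orion pays $5.26 × 340 = $1788.40
Slot 4: Brio pays $4.52 × 330 = $1491.60
Total = $13816.20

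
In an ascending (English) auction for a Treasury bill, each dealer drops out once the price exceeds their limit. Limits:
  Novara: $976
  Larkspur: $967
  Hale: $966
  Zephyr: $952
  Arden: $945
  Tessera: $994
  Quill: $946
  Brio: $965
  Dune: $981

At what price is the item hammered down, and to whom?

Limits ranked: 994 (Tessera) > 981 (Dune) > 976 (Novara) > 967 (Larkspur) > 966 (Hale) > 965 (Brio) > …
Dune is the last rival to drop out, at $981; Tessera remains and wins at that price.

Tessera wins at $981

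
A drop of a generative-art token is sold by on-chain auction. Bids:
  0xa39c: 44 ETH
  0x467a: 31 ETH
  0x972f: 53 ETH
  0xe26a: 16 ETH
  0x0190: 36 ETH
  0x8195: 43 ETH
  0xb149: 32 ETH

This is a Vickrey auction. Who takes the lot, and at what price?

Vickrey auction: the highest bidder wins and pays the second-highest bid.
Bids in order: 53 (0x972f) > 44 (0xa39c) > 43 (0x8195) > 36 (0x0190) > 32 (0xb149) > 31 (0x467a) > …
0x972f is highest; pays the second-highest bid, 44 ETH.

0x972f pays 44 ETH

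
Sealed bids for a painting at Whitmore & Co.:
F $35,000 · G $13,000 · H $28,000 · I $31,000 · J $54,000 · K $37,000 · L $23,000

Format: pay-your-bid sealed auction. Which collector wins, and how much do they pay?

Bids in order: 54,000 (J) > 37,000 (K) > 35,000 (F) > 31,000 (I) > 28,000 (H) > 23,000 (L) > …
J is highest → pays own bid, $54,000.

J pays $54,000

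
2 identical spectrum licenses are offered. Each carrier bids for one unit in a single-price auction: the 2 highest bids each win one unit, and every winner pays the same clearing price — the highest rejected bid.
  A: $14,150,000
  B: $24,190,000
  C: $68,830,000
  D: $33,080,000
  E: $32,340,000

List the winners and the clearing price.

Sorting: 68,830,000 (C), 33,080,000 (D), 32,340,000 (E), 24,190,000 (B), …
Top 2: C, D.
First losing bid is E's $32,340,000, which sets the uniform price.

C, D; each pays $32,340,000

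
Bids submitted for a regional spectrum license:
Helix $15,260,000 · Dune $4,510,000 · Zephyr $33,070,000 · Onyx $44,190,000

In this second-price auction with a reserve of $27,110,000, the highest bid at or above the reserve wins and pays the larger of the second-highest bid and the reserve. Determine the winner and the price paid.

Bids ranked: 44,190,000 (Onyx) > 33,070,000 (Zephyr) > 15,260,000 (Helix) > 4,510,000 (Dune)
Onyx has the top bid at or above the reserve ($44,190,000).
Second-highest bid $33,070,000 exceeds the reserve $27,110,000 → payment $33,070,000.

Onyx pays $33,070,000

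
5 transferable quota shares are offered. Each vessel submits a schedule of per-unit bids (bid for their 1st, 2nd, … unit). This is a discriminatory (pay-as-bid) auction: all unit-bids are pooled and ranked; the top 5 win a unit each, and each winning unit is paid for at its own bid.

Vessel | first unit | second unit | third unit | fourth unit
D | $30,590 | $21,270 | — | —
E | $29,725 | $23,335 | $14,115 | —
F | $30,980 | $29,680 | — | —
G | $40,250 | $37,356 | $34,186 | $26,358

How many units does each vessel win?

Merging the schedules and taking the best 5: 40,250 (G-1), 37,356 (G-2), 34,186 (G-3), 30,980 (F-1), 30,590 (D-1)
Next rejected bid: $29,725 (not a price — pay-as-bid).
Allocation: D 1, F 1, G 3.

D 1, F 1, G 3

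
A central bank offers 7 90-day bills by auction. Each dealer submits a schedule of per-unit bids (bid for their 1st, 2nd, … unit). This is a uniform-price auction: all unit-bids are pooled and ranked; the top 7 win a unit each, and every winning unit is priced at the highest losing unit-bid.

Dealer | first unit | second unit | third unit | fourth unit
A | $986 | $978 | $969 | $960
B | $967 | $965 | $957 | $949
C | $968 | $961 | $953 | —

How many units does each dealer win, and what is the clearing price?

Pooled unit-bids ranked (top 7): 986 (A-1), 978 (A-2), 969 (A-3), 968 (C-1), 967 (B-1), 965 (B-2), 961 (C-2)
The (k+1)-th unit-bid is $960.
Allocation: A 3, B 2, C 2.

A 3, B 2, C 2; clearing price $960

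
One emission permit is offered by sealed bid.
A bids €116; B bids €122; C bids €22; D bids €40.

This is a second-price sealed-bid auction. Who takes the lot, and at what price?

B pays €116

Rule: the highest bidder wins and pays the second-highest bid.
Bids ranked: 122 (B) > 116 (A) > 40 (D) > 22 (C)
B wins with the highest bid; price is set by the runner-up at €116.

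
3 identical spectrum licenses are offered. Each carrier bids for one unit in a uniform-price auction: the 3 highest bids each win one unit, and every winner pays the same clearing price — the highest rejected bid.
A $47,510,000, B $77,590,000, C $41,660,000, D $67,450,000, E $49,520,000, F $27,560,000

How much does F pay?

F pays $0

Bids ranked high→low: 77,590,000 (B), 67,450,000 (D), 49,520,000 (E), 47,510,000 (A), 41,660,000 (C), …
The 3 highest are B, D, E.
First losing bid is A's $47,510,000, which sets the uniform price.
F does not win → pays $0.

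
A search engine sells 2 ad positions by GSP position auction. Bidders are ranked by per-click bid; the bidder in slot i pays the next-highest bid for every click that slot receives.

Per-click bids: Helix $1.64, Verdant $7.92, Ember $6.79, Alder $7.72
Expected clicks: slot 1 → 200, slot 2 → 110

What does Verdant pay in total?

Sorting advertisers: $7.92 (Verdant) > $7.72 (Alder) > $6.79 (Ember) > …
Verdant holds slot 1 → pays next bid $7.72 × 200 clicks = $1544.00.

Verdant pays $1544.00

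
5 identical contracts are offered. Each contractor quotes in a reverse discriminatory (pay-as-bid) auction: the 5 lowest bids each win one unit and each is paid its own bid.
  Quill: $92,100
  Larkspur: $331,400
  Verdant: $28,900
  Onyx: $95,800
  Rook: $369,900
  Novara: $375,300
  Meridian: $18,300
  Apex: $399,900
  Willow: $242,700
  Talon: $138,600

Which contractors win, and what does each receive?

Meridian $18,300, Verdant $28,900, Quill $92,100, Onyx $95,800, Talon $138,600

Bids ranked low→high: 18,300 (Meridian), 28,900 (Verdant), 92,100 (Quill), 95,800 (Onyx), 138,600 (Talon), 242,700 (Willow), 331,400 (Larkspur), …
Winners (5 units): Meridian, Verdant, Quill, Onyx, Talon.
Each winner is paid its own bid: Meridian $18,300, Verdant $28,900, Quill $92,100, Onyx $95,800, Talon $138,600.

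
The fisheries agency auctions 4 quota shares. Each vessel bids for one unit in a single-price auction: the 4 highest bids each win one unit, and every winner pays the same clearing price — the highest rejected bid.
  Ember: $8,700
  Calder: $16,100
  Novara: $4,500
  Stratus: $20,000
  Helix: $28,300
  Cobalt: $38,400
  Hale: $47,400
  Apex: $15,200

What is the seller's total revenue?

Total revenue: $64,400

Sorting: 47,400 (Hale), 38,400 (Cobalt), 28,300 (Helix), 20,000 (Stratus), 16,100 (Calder), 15,200 (Apex), …
The 4 highest are Hale, Cobalt, Helix, Stratus.
First losing bid is Calder's $16,100, which sets the uniform price.
Total revenue = 4 × $16,100 = $64,400.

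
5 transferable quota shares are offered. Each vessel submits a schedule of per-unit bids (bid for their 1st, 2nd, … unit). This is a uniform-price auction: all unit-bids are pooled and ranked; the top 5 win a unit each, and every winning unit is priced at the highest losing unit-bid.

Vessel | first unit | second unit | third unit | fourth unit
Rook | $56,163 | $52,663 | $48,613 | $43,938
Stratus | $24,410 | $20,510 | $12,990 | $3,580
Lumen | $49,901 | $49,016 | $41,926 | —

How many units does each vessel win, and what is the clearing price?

Lumen 2, Rook 3; clearing price $43,938

Pooled unit-bids ranked (top 5): 56,163 (Rook-1), 52,663 (Rook-2), 49,901 (Lumen-1), 49,016 (Lumen-2), 48,613 (Rook-3)
The (k+1)-th unit-bid is $43,938.
Allocation: Lumen 2, Rook 3.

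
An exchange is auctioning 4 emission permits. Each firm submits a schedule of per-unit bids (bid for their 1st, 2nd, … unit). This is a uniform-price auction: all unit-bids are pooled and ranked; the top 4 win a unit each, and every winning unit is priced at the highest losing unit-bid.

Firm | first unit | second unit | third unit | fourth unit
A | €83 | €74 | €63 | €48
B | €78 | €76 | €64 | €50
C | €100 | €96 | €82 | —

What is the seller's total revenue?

Total revenue: €312

Merging the schedules and taking the best 4: 100 (C-1), 96 (C-2), 83 (A-1), 82 (C-3)
First bid not allocated: €78.
Allocation: A 1, C 3. Every unit priced at €78.
Revenue = 4 × 78 = €312.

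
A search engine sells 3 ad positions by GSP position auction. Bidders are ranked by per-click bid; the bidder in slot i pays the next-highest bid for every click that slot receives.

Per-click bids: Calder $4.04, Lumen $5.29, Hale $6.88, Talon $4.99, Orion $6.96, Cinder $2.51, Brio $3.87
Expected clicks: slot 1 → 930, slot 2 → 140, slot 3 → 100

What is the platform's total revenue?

Ranked by bid: $6.96 (Orion) > $6.88 (Hale) > $5.29 (Lumen) > $4.99 (Talon) > …
Slot 1: Orion pays $6.88 × 930 = $6398.40
Slot 2: Hale pays $5.29 × 140 = $740.60
Slot 3: Lumen pays $4.99 × 100 = $499.00
Total = $7638.00

Total revenue: $7638.00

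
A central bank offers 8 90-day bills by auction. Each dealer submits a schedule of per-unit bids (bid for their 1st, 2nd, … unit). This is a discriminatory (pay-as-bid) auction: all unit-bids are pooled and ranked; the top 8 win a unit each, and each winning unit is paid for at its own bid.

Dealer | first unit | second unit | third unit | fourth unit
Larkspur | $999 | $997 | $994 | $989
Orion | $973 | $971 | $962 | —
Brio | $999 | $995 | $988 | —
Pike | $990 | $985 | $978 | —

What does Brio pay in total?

Brio pays $2,982

Pooled unit-bids ranked (top 8): 999 (Larkspur-1), 999 (Brio-1), 997 (Larkspur-2), 995 (Brio-2), 994 (Larkspur-3), 990 (Pike-1), 989 (Larkspur-4), 988 (Brio-3)
Next rejected bid: $985 (not a price — pay-as-bid).
Brio's winning unit-bids: 999 + 995 + 988 = $2,982.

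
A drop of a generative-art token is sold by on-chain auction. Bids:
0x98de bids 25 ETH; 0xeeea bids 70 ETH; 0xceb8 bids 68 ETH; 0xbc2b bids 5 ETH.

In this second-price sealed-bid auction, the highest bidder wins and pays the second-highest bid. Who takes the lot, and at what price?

0xeeea pays 68 ETH

Bids in order: 70 (0xeeea) > 68 (0xceb8) > 25 (0x98de) > 5 (0xbc2b)
Second-price: 0xeeea pays 0xceb8's bid of 68 ETH.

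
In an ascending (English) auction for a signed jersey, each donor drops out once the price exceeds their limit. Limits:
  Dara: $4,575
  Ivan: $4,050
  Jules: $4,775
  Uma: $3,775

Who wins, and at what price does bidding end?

Limits in order: 4,775 (Jules) > 4,575 (Dara) > 4,050 (Ivan) > 3,775 (Uma)
Dara is the last rival to drop out, at $4,575; Jules remains and wins at that price.

Jules wins at $4,575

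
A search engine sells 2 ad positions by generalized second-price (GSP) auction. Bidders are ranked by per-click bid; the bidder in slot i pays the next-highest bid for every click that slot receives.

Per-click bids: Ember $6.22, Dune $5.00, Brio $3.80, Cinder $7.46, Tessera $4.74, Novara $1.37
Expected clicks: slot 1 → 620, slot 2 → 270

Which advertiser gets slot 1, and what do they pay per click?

Sorting advertisers: $7.46 (Cinder) > $6.22 (Ember) > $5.00 (Dune) > …
Slot 1 goes to the first-ranked bidder, Cinder, who pays the next bid down: $6.22/click.

Cinder; $6.22 per click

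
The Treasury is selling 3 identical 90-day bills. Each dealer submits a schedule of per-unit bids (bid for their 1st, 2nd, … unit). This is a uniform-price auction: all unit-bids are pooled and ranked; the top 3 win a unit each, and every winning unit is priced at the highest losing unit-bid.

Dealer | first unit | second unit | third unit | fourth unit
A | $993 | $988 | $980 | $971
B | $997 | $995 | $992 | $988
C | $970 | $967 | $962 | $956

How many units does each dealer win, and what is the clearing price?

A 1, B 2; clearing price $992

All unit-bids, highest first — top 3: 997 (B-1), 995 (B-2), 993 (A-1)
Highest rejected unit-bid = $992.
Allocation: A 1, B 2.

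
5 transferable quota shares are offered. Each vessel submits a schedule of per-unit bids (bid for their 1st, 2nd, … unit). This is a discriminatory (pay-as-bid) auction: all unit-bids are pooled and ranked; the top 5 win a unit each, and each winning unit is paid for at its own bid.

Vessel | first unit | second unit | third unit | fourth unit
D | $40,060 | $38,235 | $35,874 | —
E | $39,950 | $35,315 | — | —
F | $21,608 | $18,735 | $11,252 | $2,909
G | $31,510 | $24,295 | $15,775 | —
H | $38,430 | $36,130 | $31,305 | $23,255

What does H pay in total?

All unit-bids, highest first — top 5: 40,060 (D-1), 39,950 (E-1), 38,430 (H-1), 38,235 (D-2), 36,130 (H-2)
Next rejected bid: $35,874 (not a price — pay-as-bid).
H's winning unit-bids: 38,430 + 36,130 = $74,560.

H pays $74,560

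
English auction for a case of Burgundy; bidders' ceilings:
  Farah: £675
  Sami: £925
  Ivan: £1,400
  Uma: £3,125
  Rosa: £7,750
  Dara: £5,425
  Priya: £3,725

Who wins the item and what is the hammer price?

Rosa wins at £5,425

Limits in order: 7,750 (Rosa) > 5,425 (Dara) > 3,725 (Priya) > 3,125 (Uma) > 1,400 (Ivan) > 925 (Sami) > …
Once the price passes £5,425, only Rosa is left; the hammer falls at Dara's limit of £5,425.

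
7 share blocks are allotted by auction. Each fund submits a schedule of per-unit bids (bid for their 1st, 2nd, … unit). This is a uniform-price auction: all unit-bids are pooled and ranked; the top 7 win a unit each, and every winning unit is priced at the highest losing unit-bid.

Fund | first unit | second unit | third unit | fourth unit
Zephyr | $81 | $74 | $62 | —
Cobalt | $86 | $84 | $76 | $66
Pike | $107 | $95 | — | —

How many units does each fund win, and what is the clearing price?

Merging the schedules and taking the best 7: 107 (Pike-1), 95 (Pike-2), 86 (Cobalt-1), 84 (Cobalt-2), 81 (Zephyr-1), 76 (Cobalt-3), 74 (Zephyr-2)
Highest rejected unit-bid = $66.
Allocation: Cobalt 3, Pike 2, Zephyr 2.

Cobalt 3, Pike 2, Zephyr 2; clearing price $66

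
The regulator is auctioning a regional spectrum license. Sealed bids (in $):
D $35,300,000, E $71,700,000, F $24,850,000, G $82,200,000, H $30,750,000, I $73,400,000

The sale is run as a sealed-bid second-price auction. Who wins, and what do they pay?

Bids in order: 82,200,000 (G) > 73,400,000 (I) > 71,700,000 (E) > 35,300,000 (D) > 30,750,000 (H) > 24,850,000 (F)
G is highest; pays the second-highest bid, $73,400,000.

G pays $73,400,000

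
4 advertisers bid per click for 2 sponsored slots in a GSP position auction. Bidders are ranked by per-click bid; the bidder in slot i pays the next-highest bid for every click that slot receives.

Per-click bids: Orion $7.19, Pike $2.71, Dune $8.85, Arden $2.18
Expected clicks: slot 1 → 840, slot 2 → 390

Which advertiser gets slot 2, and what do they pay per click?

Orion; $2.71 per click

Sorting advertisers: $8.85 (Dune) > $7.19 (Orion) > $2.71 (Pike) > …
Slot 2 goes to the second-ranked bidder, Orion, who pays the next bid down: $2.71/click.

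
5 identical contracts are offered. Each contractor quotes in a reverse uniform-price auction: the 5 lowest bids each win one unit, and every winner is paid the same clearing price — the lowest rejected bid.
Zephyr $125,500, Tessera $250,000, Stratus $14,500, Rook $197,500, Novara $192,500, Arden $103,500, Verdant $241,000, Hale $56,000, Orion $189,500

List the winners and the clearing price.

Stratus, Hale, Arden, Zephyr, Orion; each is paid $192,500

Bids ranked low→high: 14,500 (Stratus), 56,000 (Hale), 103,500 (Arden), 125,500 (Zephyr), 189,500 (Orion), 192,500 (Novara), 197,500 (Rook), …
Lowest 5: Stratus, Hale, Arden, Zephyr, Orion.
Clearing price = lowest rejected bid = $192,500.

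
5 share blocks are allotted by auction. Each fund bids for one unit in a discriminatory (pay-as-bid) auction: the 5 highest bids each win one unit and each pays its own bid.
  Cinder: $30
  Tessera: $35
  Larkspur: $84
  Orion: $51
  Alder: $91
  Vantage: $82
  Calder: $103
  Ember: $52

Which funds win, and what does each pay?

Sorting: 103 (Calder), 91 (Alder), 84 (Larkspur), 82 (Vantage), 52 (Ember), 51 (Orion), 35 (Tessera), …
Top 5: Calder, Alder, Larkspur, Vantage, Ember.
Each winner pays its own bid: Calder $103, Alder $91, Larkspur $84, Vantage $82, Ember $52.

Calder $103, Alder $91, Larkspur $84, Vantage $82, Ember $52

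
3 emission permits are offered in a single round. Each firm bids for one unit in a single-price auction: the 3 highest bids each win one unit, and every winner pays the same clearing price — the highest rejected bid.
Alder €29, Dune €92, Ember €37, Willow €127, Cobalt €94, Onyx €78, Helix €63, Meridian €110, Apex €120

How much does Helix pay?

Ordering the bids: 127 (Willow), 120 (Apex), 110 (Meridian), 94 (Cobalt), 92 (Dune), …
Winners (3 units): Willow, Apex, Meridian.
Highest unsuccessful bid: €94 → clearing price.
Helix does not win → pays €0.

Helix pays €0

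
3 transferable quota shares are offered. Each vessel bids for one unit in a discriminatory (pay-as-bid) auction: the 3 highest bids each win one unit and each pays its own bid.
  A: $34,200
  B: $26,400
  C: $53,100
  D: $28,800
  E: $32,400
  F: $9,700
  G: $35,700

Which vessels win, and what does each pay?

Sorting: 53,100 (C), 35,700 (G), 34,200 (A), 32,400 (E), 28,800 (D), …
Winners (3 units): C, G, A.
Each winner pays its own bid: C $53,100, G $35,700, A $34,200.

C $53,100, G $35,700, A $34,200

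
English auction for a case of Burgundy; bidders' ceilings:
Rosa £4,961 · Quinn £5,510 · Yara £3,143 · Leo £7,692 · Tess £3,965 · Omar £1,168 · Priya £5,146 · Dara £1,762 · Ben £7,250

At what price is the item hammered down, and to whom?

Leo wins at £7,250

Open ascending-bid auction: the price rises until one bidder remains; the winner pays the price at which the last rival dropped out.
Sorting limits: 7,692 (Leo) > 7,250 (Ben) > 5,510 (Quinn) > 5,146 (Priya) > 4,961 (Rosa) > 3,965 (Tess) > …
Ben is the last rival to drop out, at £7,250; Leo remains and wins at that price.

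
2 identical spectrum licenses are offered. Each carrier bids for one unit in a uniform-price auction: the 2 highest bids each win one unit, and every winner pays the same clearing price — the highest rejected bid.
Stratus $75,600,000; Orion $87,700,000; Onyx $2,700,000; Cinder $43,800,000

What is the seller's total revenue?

Total revenue: $87,600,000

Bids ranked high→low: 87,700,000 (Orion), 75,600,000 (Stratus), 43,800,000 (Cinder), 2,700,000 (Onyx)
Top 2: Orion, Stratus.
Highest unsuccessful bid: $43,800,000 → clearing price.
Total revenue = 2 × $43,800,000 = $87,600,000.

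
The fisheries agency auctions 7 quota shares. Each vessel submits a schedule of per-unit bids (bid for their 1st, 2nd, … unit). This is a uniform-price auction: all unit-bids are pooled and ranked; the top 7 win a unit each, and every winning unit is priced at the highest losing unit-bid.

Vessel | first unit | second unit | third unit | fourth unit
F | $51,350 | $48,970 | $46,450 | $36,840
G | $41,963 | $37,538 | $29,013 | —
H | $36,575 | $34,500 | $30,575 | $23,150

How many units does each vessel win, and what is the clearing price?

F 4, G 2, H 1; clearing price $34,500

Pooled unit-bids ranked (top 7): 51,350 (F-1), 48,970 (F-2), 46,450 (F-3), 41,963 (G-1), 37,538 (G-2), 36,840 (F-4), 36,575 (H-1)
The (k+1)-th unit-bid is $34,500.
Allocation: F 4, G 2, H 1.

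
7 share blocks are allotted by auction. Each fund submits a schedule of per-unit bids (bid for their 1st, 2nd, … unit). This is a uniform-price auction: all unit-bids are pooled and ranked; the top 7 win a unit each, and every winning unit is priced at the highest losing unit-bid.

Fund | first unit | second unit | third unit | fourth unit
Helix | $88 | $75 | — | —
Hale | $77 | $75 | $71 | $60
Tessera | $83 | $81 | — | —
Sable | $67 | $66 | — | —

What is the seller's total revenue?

Pooled unit-bids ranked (top 7): 88 (Helix-1), 83 (Tessera-1), 81 (Tessera-2), 77 (Hale-1), 75 (Helix-2), 75 (Hale-2), 71 (Hale-3)
First bid not allocated: $67.
Allocation: Hale 3, Helix 2, Tessera 2. Every unit priced at $67.
Revenue = 7 × 67 = $469.

Total revenue: $469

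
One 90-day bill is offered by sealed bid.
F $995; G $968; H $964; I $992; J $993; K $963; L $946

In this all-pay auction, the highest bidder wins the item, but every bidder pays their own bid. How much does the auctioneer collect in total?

Total revenue: $6,821

Sorting bids: 995 (F) > 993 (J) > 992 (I) > 968 (G) > 964 (H) > 963 (K) > …
Every bidder forfeits their bid regardless of winning.
Revenue = 995 + 968 + 964 + 992 + 993 + 963 + 946 = $6,821.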